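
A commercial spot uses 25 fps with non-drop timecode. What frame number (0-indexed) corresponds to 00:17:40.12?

frame 26512

Total seconds to the label: (0 × 3600 + 17 × 60 + 40) = 1060.
Frame index = 1060 × 25 + 12 = 26512.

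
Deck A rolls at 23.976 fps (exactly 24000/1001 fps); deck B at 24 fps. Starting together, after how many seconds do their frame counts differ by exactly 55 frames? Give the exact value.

The gap grows by |24 − 24000/1001| = 24/1001 frames per second.
Time for a 55-frame gap: 55 ÷ (24/1001) = 55055/24 s.

55055/24 seconds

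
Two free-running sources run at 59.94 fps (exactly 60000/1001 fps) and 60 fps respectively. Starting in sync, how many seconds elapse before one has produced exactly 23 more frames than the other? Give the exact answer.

23023/60 seconds

The gap grows by |60 − 60000/1001| = 60/1001 frames per second.
Time for a 23-frame gap: 23 ÷ (60/1001) = 23023/60 s.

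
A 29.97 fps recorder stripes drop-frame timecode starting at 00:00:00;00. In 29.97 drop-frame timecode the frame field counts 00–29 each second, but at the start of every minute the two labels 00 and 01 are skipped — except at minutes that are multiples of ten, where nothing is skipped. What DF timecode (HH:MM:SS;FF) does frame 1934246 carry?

Ten DF minutes hold 17982 frames, so frame 1934246 lies in block 107 (frames 1924074–1942055) with 10172 frames into that block.
The block's first minute is 1800 frames and the rest 1798 each; 10172 frames reaches minute 5, so 107 × 18 + 5 × 2 = 1936 labels have been skipped so far.
Adding those back, label number 1934246 + 1936 = 1936182 at 30 labels/s is 64539 s + 12 f = 17 h 55 min 39 s frame 12, i.e. 17:55:39;12.

17:55:39;12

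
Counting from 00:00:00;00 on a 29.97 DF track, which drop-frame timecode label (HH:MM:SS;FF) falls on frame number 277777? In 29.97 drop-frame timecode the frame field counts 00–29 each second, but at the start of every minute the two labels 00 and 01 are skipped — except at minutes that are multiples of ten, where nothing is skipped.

Each 10-minute DF block holds 10 × 60 × 30 − 9 × 2 = 17982 frames. 277777 ÷ 17982 → 15 full blocks, remainder 8047.
Within the partial block the first minute is 1800 frames and each further minute 1798, so 4 further minute boundaries passed. Total skipped labels = 18 × 15 + 2 × 4 = 278.
Non-drop label index = 277777 + 278 = 278055; at 30 labels/s that is 02:34:28:15, i.e. DF 02:34:28;15.

02:34:28;15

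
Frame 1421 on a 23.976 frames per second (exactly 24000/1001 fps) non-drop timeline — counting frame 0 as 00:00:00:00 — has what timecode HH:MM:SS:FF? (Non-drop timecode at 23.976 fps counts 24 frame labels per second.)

1421 ÷ 24 = 59 full seconds, remainder 5 frames.
59 s = 0 h 0 min 59 s.
Timecode: 00:00:59:05.

00:00:59:05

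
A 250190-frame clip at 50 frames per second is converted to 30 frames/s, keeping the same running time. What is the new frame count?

150114 frames

Frames at target rate = 250190 × (30) / (50) = 150114.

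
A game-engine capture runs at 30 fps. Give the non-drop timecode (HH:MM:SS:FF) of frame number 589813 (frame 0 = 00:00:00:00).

589813 ÷ 30 = 19660 full seconds, remainder 13 frames.
19660 s = 5 h 27 min 40 s.
Timecode: 05:27:40:13.

05:27:40:13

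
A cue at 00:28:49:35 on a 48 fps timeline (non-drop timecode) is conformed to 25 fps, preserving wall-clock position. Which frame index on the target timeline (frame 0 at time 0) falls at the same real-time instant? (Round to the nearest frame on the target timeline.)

Source frame index: (0×3600 + 28×60 + 49) × 48 + 35 = 83027.
Real time: 83027 / (48) = 83027/48 s.
Target frame: (83027/48) × (25) = 2075675/48 ≈ 43243.229 → 43243.

frame 43243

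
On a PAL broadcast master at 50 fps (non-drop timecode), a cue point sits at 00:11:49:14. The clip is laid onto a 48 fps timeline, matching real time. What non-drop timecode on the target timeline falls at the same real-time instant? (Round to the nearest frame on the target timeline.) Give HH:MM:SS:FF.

Source frame index: (0×3600 + 11×60 + 49) × 50 + 14 = 35464.
Real time: 35464 / (50) = 17732/25 s.
Target frame: (17732/25) × (48) = 851136/25 ≈ 34045.440 → 34045.
At 48 labels/s: frame 34045 → 00:11:49:13.

00:11:49:13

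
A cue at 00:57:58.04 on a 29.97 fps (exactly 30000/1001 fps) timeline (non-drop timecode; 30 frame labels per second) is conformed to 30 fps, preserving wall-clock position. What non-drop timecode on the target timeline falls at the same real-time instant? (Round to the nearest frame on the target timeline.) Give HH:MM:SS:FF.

Source frame index: (0×3600 + 57×60 + 58) × 30 + 4 = 104344.
Real time: 104344 / (30000/1001) = 13056043/3750 s.
Target frame: (13056043/3750) × (30) = 13056043/125 ≈ 104448.344 → 104448.
At 30 labels/s: frame 104448 → 00:58:01:18.

00:58:01:18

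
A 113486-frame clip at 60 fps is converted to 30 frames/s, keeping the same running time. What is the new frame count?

Target frames = source frames × (target rate / source rate) = 113486 × (30)/(60) = 113486 × 1/2 = 56743.

56743 frames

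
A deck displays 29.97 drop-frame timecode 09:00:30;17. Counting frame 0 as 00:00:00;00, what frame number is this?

Complete 10-minute blocks: 54, each 17982 frames → 971028.
Remaining 0 whole minutes in the current block: 0 frames.
Within the current minute: 30 × 30 + 17 = 917. Total = 971028 + 0 + 917 = 971945.

971945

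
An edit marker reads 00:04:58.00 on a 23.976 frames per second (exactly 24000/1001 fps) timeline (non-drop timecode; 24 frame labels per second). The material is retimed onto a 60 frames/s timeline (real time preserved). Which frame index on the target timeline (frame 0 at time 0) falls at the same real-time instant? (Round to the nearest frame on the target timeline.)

frame 17898

Source frame index: (0×3600 + 4×60 + 58) × 24 + 0 = 7152.
Real time: 7152 / (24000/1001) = 149149/500 s.
Target frame: (149149/500) × (60) = 447447/25 ≈ 17897.880 → 17898.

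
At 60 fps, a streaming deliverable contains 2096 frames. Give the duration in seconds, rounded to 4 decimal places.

Running time = 2096 × 1/60 = 524/15 s ≈ 34.9333 s.

34.9333 seconds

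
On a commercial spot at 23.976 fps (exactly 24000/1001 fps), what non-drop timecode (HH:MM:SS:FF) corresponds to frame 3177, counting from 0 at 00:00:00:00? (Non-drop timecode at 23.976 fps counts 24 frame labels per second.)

00:02:12:09

3177 ÷ 24 = 132 full seconds, remainder 9 frames.
132 s = 0 h 2 min 12 s.
Timecode: 00:02:12:09.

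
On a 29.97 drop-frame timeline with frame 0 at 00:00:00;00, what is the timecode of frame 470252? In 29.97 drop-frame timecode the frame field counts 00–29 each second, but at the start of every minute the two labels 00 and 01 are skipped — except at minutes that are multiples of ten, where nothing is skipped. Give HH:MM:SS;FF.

Ten DF minutes hold 17982 frames, so frame 470252 lies in block 26 (frames 467532–485513) with 2720 frames into that block.
The block's first minute is 1800 frames and the rest 1798 each; 2720 frames reaches minute 1, so 26 × 18 + 1 × 2 = 470 labels have been skipped so far.
Adding those back, label number 470252 + 470 = 470722 at 30 labels/s is 15690 s + 22 f = 4 h 21 min 30 s frame 22, i.e. 04:21:30;22.

04:21:30;22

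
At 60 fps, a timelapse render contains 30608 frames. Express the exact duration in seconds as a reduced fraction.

Running time = 30608 ÷ (60) = 30608 × 1/60 = 7652/15 s.

7652/15 seconds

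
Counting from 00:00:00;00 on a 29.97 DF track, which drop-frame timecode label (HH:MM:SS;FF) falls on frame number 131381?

01:13:03;23

Each 10-minute DF block holds 10 × 60 × 30 − 9 × 2 = 17982 frames. 131381 ÷ 17982 → 7 full blocks, remainder 5507.
Within the partial block the first minute is 1800 frames and each further minute 1798, so 3 further minute boundaries passed. Total skipped labels = 18 × 7 + 2 × 3 = 132.
Non-drop label index = 131381 + 132 = 131513; at 30 labels/s that is 01:13:03:23, i.e. DF 01:13:03;23.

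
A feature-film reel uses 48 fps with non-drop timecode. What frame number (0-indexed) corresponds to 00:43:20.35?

Total seconds to the label: (0 × 3600 + 43 × 60 + 20) = 2600.
Frame index = 2600 × 48 + 35 = 124835.

124835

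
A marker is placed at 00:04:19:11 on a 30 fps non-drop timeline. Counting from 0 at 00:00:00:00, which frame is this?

Total seconds to the label: (0 × 3600 + 4 × 60 + 19) = 259.
Frame index = 259 × 30 + 11 = 7781.

7781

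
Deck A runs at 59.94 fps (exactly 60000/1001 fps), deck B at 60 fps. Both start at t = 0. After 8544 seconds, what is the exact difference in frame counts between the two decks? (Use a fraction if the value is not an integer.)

512640/1001 frames

A emits 60000/1001 × 8544 = 512640000/1001 frames; B emits 60 × 8544 = 512640.
Difference = 512640/1001 frames (≈ 512.1279); B is ahead of A.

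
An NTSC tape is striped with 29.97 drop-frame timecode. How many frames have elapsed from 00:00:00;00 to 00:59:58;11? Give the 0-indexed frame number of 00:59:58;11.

107843

Complete 10-minute blocks: 5, each 17982 frames → 89910.
Remaining 9 whole minutes in the current block: 1800 + 8 × 1798 = 16184 frames.
Within the current minute: 58 × 30 + 11 − 2 = 1749 (labels ;00/;01 skipped at this minute). Total = 89910 + 16184 + 1749 = 107843.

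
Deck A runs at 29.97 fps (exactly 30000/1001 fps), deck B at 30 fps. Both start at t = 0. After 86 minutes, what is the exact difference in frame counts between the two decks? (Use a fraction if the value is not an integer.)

86 min = 5160 s.
A emits 30000/1001 × 5160 = 154800000/1001 frames; B emits 30 × 5160 = 154800.
Difference = 154800/1001 frames (≈ 154.6454); B is ahead of A.

154800/1001 frames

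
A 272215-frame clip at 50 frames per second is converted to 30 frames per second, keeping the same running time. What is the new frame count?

Target frames = source frames × (target rate / source rate) = 272215 × (30)/(50) = 272215 × 3/5 = 163329.

163329 frames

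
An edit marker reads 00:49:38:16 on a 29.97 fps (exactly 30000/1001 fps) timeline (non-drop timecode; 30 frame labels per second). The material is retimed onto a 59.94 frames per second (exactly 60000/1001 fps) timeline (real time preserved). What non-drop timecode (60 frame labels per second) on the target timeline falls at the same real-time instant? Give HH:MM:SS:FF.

Source frame index: (0×3600 + 49×60 + 38) × 30 + 16 = 89356.
Real time: 89356 / (30000/1001) = 22361339/7500 s.
Target frame: (22361339/7500) × (60000/1001) = 178712.
At 60 labels/s: frame 178712 → 00:49:38:32.

00:49:38:32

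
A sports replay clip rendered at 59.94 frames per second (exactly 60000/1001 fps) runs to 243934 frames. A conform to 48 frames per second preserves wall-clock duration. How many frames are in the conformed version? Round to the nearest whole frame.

Frames at target rate = 243934 × (48) / (60000/1001) = 122088967/625 ≈ 195342.347.
Nearest whole frame: 195342.

195342 frames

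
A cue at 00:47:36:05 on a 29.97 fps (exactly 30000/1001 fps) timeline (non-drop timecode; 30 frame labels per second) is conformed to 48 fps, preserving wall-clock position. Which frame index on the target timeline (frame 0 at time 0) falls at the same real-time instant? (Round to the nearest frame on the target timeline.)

frame 137233

Source frame index: (0×3600 + 47×60 + 36) × 30 + 5 = 85685.
Real time: 85685 / (30000/1001) = 17154137/6000 s.
Target frame: (17154137/6000) × (48) = 17154137/125 ≈ 137233.096 → 137233.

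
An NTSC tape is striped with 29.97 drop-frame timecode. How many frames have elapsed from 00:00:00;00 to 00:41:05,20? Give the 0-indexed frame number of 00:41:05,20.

As if non-drop at 30 labels/s: (0 × 3600 + 41 × 60 + 5) × 30 + 20 = 73970.
Minute boundaries passed: 41; those not divisible by 10: 41 − 4 = 37; dropped labels = 2 × 37 = 74.
Actual frame index = 73970 − 74 = 73896.

73896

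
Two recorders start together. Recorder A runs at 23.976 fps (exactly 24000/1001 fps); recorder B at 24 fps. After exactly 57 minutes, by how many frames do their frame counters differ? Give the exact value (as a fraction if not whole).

82080/1001 frames

57 min = 3420 s.
A emits 24000/1001 × 3420 = 82080000/1001 frames; B emits 24 × 3420 = 82080.
Difference = 82080/1001 frames (≈ 81.9980); B is ahead of A.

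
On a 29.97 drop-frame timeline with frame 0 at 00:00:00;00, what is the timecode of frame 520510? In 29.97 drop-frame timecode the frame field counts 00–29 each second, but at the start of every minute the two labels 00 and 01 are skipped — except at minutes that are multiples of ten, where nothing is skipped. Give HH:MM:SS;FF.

Each 10-minute DF block holds 10 × 60 × 30 − 9 × 2 = 17982 frames. 520510 ÷ 17982 → 28 full blocks, remainder 17014.
Within the partial block the first minute is 1800 frames and each further minute 1798, so 9 further minute boundaries passed. Total skipped labels = 18 × 28 + 2 × 9 = 522.
Non-drop label index = 520510 + 522 = 521032; at 30 labels/s that is 04:49:27:22, i.e. DF 04:49:27;22.

04:49:27;22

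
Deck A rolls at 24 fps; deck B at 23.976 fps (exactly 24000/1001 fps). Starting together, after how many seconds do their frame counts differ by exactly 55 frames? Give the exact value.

The gap grows by |24000/1001 − 24| = 24/1001 frames per second.
Time for a 55-frame gap: 55 ÷ (24/1001) = 55055/24 s.

55055/24 seconds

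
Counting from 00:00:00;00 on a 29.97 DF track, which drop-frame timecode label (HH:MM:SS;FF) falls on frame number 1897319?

Ten DF minutes hold 17982 frames, so frame 1897319 lies in block 105 (frames 1888110–1906091) with 9209 frames into that block.
The block's first minute is 1800 frames and the rest 1798 each; 9209 frames reaches minute 5, so 105 × 18 + 5 × 2 = 1900 labels have been skipped so far.
Adding those back, label number 1897319 + 1900 = 1899219 at 30 labels/s is 63307 s + 9 f = 17 h 35 min 7 s frame 9, i.e. 17:35:07;09.

17:35:07;09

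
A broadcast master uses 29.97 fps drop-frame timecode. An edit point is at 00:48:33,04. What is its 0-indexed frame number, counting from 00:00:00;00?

87306

Complete 10-minute blocks: 4, each 17982 frames → 71928.
Remaining 8 whole minutes in the current block: 1800 + 7 × 1798 = 14386 frames.
Within the current minute: 33 × 30 + 4 − 2 = 992 (labels ;00/;01 skipped at this minute). Total = 71928 + 14386 + 992 = 87306.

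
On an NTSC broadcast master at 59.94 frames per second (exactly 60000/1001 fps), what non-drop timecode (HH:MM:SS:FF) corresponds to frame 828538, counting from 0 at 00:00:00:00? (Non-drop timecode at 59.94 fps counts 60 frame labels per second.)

03:50:08:58

828538 ÷ 60 = 13808 full seconds, remainder 58 frames.
13808 s = 3 h 50 min 8 s.
Timecode: 03:50:08:58.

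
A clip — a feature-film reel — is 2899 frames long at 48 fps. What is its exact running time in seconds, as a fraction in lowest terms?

Running time = 2899 ÷ (48) = 2899 × 1/48 = 2899/48 s.

2899/48 seconds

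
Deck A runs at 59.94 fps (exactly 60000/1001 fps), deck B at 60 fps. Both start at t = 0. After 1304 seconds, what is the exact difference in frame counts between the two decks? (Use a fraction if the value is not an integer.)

A emits 60000/1001 × 1304 = 78240000/1001 frames; B emits 60 × 1304 = 78240.
Difference = 78240/1001 frames (≈ 78.1618); B is ahead of A.

78240/1001 frames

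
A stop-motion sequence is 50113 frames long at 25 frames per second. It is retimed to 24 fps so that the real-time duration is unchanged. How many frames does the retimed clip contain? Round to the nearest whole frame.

Frames at target rate = 50113 × (24) / (25) = 1202712/25 ≈ 48108.480.
Nearest whole frame: 48108.

48108 frames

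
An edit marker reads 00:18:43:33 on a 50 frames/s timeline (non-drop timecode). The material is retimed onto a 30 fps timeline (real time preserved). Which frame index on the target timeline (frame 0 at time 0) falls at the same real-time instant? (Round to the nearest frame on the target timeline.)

Source frame index: (0×3600 + 18×60 + 43) × 50 + 33 = 56183.
Real time: 56183 / (50) = 56183/50 s.
Target frame: (56183/50) × (30) = 168549/5 ≈ 33709.800 → 33710.

frame 33710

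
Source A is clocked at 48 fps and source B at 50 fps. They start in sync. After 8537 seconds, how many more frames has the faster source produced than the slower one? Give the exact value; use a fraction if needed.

17074 frames

A emits 48 × 8537 = 409776 frames; B emits 50 × 8537 = 426850.
Difference = 17074 frames; B is ahead of A.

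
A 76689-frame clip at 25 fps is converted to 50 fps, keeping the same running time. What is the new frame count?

Target frames = source frames × (target rate / source rate) = 76689 × (50)/(25) = 76689 × 2 = 153378.

153378 frames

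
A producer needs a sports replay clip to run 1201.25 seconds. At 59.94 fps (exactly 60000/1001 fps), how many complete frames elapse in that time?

72002 frames

Frames = 1201.25 × 60000/1001 = 72075000/1001 ≈ 72002.9970.
Complete frames: 72002.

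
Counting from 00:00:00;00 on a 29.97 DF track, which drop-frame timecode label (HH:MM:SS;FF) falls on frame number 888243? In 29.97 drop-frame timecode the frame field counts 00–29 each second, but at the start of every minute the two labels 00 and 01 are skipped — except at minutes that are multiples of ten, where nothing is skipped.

Each 10-minute DF block holds 10 × 60 × 30 − 9 × 2 = 17982 frames. 888243 ÷ 17982 → 49 full blocks, remainder 7125.
Within the partial block the first minute is 1800 frames and each further minute 1798, so 3 further minute boundaries passed. Total skipped labels = 18 × 49 + 2 × 3 = 888.
Non-drop label index = 888243 + 888 = 889131; at 30 labels/s that is 08:13:57:21, i.e. DF 08:13:57;21.

08:13:57;21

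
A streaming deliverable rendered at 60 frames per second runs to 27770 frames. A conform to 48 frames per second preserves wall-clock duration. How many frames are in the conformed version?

22216 frames

Target frames = source frames × (target rate / source rate) = 27770 × (48)/(60) = 27770 × 4/5 = 22216.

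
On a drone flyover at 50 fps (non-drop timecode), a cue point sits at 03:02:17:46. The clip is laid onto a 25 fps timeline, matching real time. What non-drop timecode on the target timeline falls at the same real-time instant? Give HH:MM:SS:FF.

03:02:17:23

Source frame index: (3×3600 + 2×60 + 17) × 50 + 46 = 546896.
Real time: 546896 / (50) = 273448/25 s.
Target frame: (273448/25) × (25) = 273448.
At 25 labels/s: frame 273448 → 03:02:17:23.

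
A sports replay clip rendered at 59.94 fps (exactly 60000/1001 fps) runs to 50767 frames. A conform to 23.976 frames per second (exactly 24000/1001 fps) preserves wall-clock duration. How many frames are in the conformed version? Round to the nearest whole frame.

Frames at target rate = 50767 × (24000/1001) / (60000/1001) = 101534/5 ≈ 20306.800.
Nearest whole frame: 20307.

20307 frames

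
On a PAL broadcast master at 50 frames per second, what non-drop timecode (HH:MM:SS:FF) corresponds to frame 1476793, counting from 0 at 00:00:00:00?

08:12:15:43

1476793 ÷ 50 = 29535 full seconds, remainder 43 frames.
29535 s = 8 h 12 min 15 s.
Timecode: 08:12:15:43.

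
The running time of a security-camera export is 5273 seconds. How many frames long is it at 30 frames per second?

158190 frames

Frames = 5273 × 30 = 158190.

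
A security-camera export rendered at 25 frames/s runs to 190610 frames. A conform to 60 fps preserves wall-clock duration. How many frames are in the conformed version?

Target frames = source frames × (target rate / source rate) = 190610 × (60)/(25) = 190610 × 12/5 = 457464.

457464 frames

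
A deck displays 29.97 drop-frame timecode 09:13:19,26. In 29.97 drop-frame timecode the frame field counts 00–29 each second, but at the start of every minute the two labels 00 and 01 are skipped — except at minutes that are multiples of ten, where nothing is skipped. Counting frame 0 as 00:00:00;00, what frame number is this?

995000

Complete 10-minute blocks: 55, each 17982 frames → 989010.
Remaining 3 whole minutes in the current block: 1800 + 2 × 1798 = 5396 frames.
Within the current minute: 19 × 30 + 26 − 2 = 594 (labels ;00/;01 skipped at this minute). Total = 989010 + 5396 + 594 = 995000.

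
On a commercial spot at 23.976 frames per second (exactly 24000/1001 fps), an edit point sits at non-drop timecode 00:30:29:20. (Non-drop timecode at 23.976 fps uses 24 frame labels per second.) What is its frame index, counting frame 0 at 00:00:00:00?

Total seconds to the label: (0 × 3600 + 30 × 60 + 29) = 1829.
Frame index = 1829 × 24 + 20 = 43916.

frame 43916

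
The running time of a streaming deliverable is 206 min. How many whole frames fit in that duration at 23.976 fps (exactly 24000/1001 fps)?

296343 frames

206 min = 12360 s.
Frames = 12360 × 24000/1001 = 296640000/1001 ≈ 296343.6563.
Complete frames: 296343.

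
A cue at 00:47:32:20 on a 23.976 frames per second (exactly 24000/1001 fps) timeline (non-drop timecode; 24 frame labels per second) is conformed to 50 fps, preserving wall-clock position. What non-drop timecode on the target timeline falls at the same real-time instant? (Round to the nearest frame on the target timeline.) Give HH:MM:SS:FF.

Source frame index: (0×3600 + 47×60 + 32) × 24 + 20 = 68468.
Real time: 68468 / (24000/1001) = 17134117/6000 s.
Target frame: (17134117/6000) × (50) = 17134117/120 ≈ 142784.308 → 142784.
At 50 labels/s: frame 142784 → 00:47:35:34.

00:47:35:34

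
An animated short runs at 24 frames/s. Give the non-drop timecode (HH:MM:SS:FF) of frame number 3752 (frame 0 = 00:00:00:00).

3752 ÷ 24 = 156 full seconds, remainder 8 frames.
156 s = 0 h 2 min 36 s.
Timecode: 00:02:36:08.

00:02:36:08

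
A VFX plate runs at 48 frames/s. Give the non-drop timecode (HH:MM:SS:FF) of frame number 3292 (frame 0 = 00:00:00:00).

00:01:08:28

3292 ÷ 48 = 68 full seconds, remainder 28 frames.
68 s = 0 h 1 min 8 s.
Timecode: 00:01:08:28.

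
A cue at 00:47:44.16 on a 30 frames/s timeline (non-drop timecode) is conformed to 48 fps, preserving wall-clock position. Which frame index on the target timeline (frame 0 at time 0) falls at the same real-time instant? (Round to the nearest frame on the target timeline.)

frame 137498

Source frame index: (0×3600 + 47×60 + 44) × 30 + 16 = 85936.
Real time: 85936 / (30) = 42968/15 s.
Target frame: (42968/15) × (48) = 687488/5 ≈ 137497.600 → 137498.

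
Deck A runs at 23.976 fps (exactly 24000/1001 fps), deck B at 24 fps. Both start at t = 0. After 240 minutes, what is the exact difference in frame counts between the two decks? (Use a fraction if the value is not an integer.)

240 min = 14400 s.
A emits 24000/1001 × 14400 = 345600000/1001 frames; B emits 24 × 14400 = 345600.
Difference = 345600/1001 frames (≈ 345.2547); B is ahead of A.

345600/1001 frames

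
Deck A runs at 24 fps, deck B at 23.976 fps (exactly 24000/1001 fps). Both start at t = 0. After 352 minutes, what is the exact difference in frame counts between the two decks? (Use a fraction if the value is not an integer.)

352 min = 21120 s.
A emits 24 × 21120 = 506880 frames; B emits 24000/1001 × 21120 = 46080000/91.
Difference = 46080/91 frames (≈ 506.3736); B is behind A.

46080/91 frames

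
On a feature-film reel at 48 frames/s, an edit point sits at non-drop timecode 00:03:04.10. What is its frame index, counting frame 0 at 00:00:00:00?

8842

Total seconds to the label: (0 × 3600 + 3 × 60 + 4) = 184.
Frame index = 184 × 48 + 10 = 8842.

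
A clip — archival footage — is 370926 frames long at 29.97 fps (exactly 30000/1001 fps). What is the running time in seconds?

Running time = 370926 / (30000/1001) = 12376.5642 s.

12376.5642 seconds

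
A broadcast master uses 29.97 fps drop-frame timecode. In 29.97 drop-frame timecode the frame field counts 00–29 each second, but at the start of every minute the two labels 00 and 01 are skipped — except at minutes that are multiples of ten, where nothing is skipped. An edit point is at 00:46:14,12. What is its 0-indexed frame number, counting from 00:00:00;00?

Complete 10-minute blocks: 4, each 17982 frames → 71928.
Remaining 6 whole minutes in the current block: 1800 + 5 × 1798 = 10790 frames.
Within the current minute: 14 × 30 + 12 − 2 = 430 (labels ;00/;01 skipped at this minute). Total = 71928 + 10790 + 430 = 83148.

83148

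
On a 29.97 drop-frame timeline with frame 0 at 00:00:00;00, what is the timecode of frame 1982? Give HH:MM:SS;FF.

00:01:06;04

Each 10-minute DF block holds 10 × 60 × 30 − 9 × 2 = 17982 frames. 1982 ÷ 17982 → 0 full blocks, remainder 1982.
Within the partial block the first minute is 1800 frames and each further minute 1798, so 1 further minute boundary passed. Total skipped labels = 18 × 0 + 2 × 1 = 2.
Non-drop label index = 1982 + 2 = 1984; at 30 labels/s that is 00:01:06:04, i.e. DF 00:01:06;04.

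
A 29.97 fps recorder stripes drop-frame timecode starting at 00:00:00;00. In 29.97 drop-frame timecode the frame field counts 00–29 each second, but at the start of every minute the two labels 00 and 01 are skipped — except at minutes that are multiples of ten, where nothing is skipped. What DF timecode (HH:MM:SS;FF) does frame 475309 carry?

04:24:19;15

Each 10-minute DF block holds 10 × 60 × 30 − 9 × 2 = 17982 frames. 475309 ÷ 17982 → 26 full blocks, remainder 7777.
Within the partial block the first minute is 1800 frames and each further minute 1798, so 4 further minute boundaries passed. Total skipped labels = 18 × 26 + 2 × 4 = 476.
Non-drop label index = 475309 + 476 = 475785; at 30 labels/s that is 04:24:19:15, i.e. DF 04:24:19;15.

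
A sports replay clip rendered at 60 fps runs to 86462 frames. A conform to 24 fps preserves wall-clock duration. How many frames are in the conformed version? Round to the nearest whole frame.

34585 frames

Frames at target rate = 86462 × (24) / (60) = 172924/5 ≈ 34584.800.
Nearest whole frame: 34585.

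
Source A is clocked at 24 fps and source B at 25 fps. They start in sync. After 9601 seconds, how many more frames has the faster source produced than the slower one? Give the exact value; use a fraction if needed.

9601 frames

A emits 24 × 9601 = 230424 frames; B emits 25 × 9601 = 240025.
Difference = 9601 frames; B is ahead of A.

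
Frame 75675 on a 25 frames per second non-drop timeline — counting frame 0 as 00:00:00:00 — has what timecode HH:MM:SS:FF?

75675 ÷ 25 = 3027 full seconds, remainder 0 frames.
3027 s = 0 h 50 min 27 s.
Timecode: 00:50:27:00.

00:50:27:00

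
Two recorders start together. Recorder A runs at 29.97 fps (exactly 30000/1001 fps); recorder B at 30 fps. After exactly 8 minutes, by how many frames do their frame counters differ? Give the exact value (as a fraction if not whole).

8 min = 480 s.
A emits 30000/1001 × 480 = 14400000/1001 frames; B emits 30 × 480 = 14400.
Difference = 14400/1001 frames (≈ 14.3856); B is ahead of A.

14400/1001 frames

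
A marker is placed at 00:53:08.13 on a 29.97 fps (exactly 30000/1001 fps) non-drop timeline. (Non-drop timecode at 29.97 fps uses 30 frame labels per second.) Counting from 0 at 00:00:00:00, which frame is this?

frame 95653

Total seconds to the label: (0 × 3600 + 53 × 60 + 8) = 3188.
Frame index = 3188 × 30 + 13 = 95653.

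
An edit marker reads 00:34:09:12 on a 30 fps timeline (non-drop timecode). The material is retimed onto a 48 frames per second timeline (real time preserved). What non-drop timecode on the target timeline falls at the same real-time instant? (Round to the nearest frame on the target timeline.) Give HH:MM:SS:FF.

Source frame index: (0×3600 + 34×60 + 9) × 30 + 12 = 61482.
Real time: 61482 / (30) = 10247/5 s.
Target frame: (10247/5) × (48) = 491856/5 ≈ 98371.200 → 98371.
At 48 labels/s: frame 98371 → 00:34:09:19.

00:34:09:19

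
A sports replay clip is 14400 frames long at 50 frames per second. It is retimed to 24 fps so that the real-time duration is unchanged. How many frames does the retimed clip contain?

Target frames = source frames × (target rate / source rate) = 14400 × (24)/(50) = 14400 × 12/25 = 6912.

6912 frames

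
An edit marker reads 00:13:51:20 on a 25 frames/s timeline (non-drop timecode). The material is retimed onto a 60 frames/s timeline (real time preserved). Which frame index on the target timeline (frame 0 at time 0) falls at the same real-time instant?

frame 49908

Source frame index: (0×3600 + 13×60 + 51) × 25 + 20 = 20795.
Real time: 20795 / (25) = 4159/5 s.
Target frame: (4159/5) × (60) = 49908.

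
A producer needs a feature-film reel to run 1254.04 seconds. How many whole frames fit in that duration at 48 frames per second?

Frames = 1254.04 × 48 = 1504848/25 ≈ 60193.9200.
Complete frames: 60193.

60193 frames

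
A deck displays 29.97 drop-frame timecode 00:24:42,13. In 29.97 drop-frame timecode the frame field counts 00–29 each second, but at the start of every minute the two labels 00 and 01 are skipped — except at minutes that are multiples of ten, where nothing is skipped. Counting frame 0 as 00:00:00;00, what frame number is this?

Complete 10-minute blocks: 2, each 17982 frames → 35964.
Remaining 4 whole minutes in the current block: 1800 + 3 × 1798 = 7194 frames.
Within the current minute: 42 × 30 + 13 − 2 = 1271 (labels ;00/;01 skipped at this minute). Total = 35964 + 7194 + 1271 = 44429.

44429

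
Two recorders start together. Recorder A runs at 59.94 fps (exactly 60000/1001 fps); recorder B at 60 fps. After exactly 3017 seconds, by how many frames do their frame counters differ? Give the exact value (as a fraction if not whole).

A emits 60000/1001 × 3017 = 25860000/143 frames; B emits 60 × 3017 = 181020.
Difference = 25860/143 frames (≈ 180.8392); B is ahead of A.

25860/143 frames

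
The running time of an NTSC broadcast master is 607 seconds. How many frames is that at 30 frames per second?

18210 frames

Frames = 607 × 30 = 18210.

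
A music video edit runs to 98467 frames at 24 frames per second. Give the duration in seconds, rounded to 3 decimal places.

4102.792 seconds

Running time = 98467 × 1/24 = 98467/24 s ≈ 4102.792 s.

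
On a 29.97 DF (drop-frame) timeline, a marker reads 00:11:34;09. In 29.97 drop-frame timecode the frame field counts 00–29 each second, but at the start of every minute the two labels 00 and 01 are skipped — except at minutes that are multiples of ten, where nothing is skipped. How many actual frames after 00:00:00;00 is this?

As if non-drop at 30 labels/s: (0 × 3600 + 11 × 60 + 34) × 30 + 9 = 20829.
Minute boundaries passed: 11; those not divisible by 10: 11 − 1 = 10; dropped labels = 2 × 10 = 20.
Actual frame index = 20829 − 20 = 20809.

20809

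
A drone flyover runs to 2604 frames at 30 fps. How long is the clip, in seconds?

86.8 seconds

Running time = 2604 / (30) = 86.8 s.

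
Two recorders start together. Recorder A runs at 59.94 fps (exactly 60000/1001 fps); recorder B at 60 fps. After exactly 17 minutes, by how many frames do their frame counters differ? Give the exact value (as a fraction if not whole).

17 min = 1020 s.
A emits 60000/1001 × 1020 = 61200000/1001 frames; B emits 60 × 1020 = 61200.
Difference = 61200/1001 frames (≈ 61.1389); B is ahead of A.

61200/1001 frames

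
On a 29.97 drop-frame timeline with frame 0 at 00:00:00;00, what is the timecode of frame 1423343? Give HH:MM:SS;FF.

Ten DF minutes hold 17982 frames, so frame 1423343 lies in block 79 (frames 1420578–1438559) with 2765 frames into that block.
The block's first minute is 1800 frames and the rest 1798 each; 2765 frames reaches minute 1, so 79 × 18 + 1 × 2 = 1424 labels have been skipped so far.
Adding those back, label number 1423343 + 1424 = 1424767 at 30 labels/s is 47492 s + 7 f = 13 h 11 min 32 s frame 7, i.e. 13:11:32;07.

13:11:32;07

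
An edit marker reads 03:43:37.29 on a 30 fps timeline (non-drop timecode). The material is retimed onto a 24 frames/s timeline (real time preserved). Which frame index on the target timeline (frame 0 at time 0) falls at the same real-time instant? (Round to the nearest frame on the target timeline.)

frame 322031

Source frame index: (3×3600 + 43×60 + 37) × 30 + 29 = 402539.
Real time: 402539 / (30) = 402539/30 s.
Target frame: (402539/30) × (24) = 1610156/5 ≈ 322031.200 → 322031.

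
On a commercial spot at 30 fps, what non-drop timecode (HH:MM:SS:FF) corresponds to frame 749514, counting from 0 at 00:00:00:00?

06:56:23:24

749514 ÷ 30 = 24983 full seconds, remainder 24 frames.
24983 s = 6 h 56 min 23 s.
Timecode: 06:56:23:24.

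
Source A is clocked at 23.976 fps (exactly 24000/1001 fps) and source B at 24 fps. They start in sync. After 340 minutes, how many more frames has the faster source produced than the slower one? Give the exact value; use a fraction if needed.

489600/1001 frames

340 min = 20400 s.
A emits 24000/1001 × 20400 = 489600000/1001 frames; B emits 24 × 20400 = 489600.
Difference = 489600/1001 frames (≈ 489.1109); B is ahead of A.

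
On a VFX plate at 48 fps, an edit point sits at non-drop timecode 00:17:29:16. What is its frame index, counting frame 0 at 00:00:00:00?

frame 50368

Total seconds to the label: (0 × 3600 + 17 × 60 + 29) = 1049.
Frame index = 1049 × 48 + 16 = 50368.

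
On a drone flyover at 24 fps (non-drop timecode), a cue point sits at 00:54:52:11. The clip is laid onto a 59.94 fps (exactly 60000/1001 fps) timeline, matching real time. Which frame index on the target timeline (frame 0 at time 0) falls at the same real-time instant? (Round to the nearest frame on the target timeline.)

Source frame index: (0×3600 + 54×60 + 52) × 24 + 11 = 79019.
Real time: 79019 / (24) = 79019/24 s.
Target frame: (79019/24) × (60000/1001) = 197547500/1001 ≈ 197350.150 → 197350.

frame 197350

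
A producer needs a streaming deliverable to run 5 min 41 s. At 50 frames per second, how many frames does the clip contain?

5 min 41 s = 341 s.
Frames = 341 × 50 = 17050.

17050 frames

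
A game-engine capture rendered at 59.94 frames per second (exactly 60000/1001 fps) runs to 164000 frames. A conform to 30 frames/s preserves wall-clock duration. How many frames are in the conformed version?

Target frames = source frames × (target rate / source rate) = 164000 × (30)/(60000/1001) = 164000 × 1001/2000 = 82082.

82082 frames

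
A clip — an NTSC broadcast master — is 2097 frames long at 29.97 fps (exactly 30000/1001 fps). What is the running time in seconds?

69.9699 seconds

Running time = 2097 / (30000/1001) = 69.9699 s.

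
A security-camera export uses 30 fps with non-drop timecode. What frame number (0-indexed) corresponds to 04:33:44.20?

492740

Total seconds to the label: (4 × 3600 + 33 × 60 + 44) = 16424.
Frame index = 16424 × 30 + 20 = 492740.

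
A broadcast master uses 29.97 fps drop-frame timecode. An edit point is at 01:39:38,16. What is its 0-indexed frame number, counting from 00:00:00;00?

Complete 10-minute blocks: 9, each 17982 frames → 161838.
Remaining 9 whole minutes in the current block: 1800 + 8 × 1798 = 16184 frames.
Within the current minute: 38 × 30 + 16 − 2 = 1154 (labels ;00/;01 skipped at this minute). Total = 161838 + 16184 + 1154 = 179176.

179176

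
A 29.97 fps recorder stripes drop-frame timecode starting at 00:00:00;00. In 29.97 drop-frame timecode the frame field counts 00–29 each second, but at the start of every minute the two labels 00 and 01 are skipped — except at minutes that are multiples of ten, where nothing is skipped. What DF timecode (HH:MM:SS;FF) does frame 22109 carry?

Each 10-minute DF block holds 10 × 60 × 30 − 9 × 2 = 17982 frames. 22109 ÷ 17982 → 1 full block, remainder 4127.
Within the partial block the first minute is 1800 frames and each further minute 1798, so 2 further minute boundaries passed. Total skipped labels = 18 × 1 + 2 × 2 = 22.
Non-drop label index = 22109 + 22 = 22131; at 30 labels/s that is 00:12:17:21, i.e. DF 00:12:17;21.

00:12:17;21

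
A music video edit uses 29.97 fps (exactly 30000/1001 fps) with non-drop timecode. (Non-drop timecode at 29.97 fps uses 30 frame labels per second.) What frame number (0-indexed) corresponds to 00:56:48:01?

frame 102241

Total seconds to the label: (0 × 3600 + 56 × 60 + 48) = 3408.
Frame index = 3408 × 30 + 1 = 102241.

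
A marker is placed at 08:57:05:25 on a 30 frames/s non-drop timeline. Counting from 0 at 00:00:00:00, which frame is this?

frame 966775

Total seconds to the label: (8 × 3600 + 57 × 60 + 5) = 32225.
Frame index = 32225 × 30 + 25 = 966775.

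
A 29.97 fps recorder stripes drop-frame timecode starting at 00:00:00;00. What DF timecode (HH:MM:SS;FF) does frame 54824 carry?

Ten DF minutes hold 17982 frames, so frame 54824 lies in block 3 (frames 53946–71927) with 878 frames into that block.
The block's first minute is 1800 frames and the rest 1798 each; 878 frames reaches minute 0, so 3 × 18 + 0 × 2 = 54 labels have been skipped so far.
Adding those back, label number 54824 + 54 = 54878 at 30 labels/s is 1829 s + 8 f = 0 h 30 min 29 s frame 8, i.e. 00:30:29;08.

00:30:29;08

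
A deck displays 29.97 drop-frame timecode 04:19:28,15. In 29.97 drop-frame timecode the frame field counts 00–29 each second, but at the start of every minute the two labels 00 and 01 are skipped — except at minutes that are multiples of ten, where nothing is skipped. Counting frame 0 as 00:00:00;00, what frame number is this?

As if non-drop at 30 labels/s: (4 × 3600 + 19 × 60 + 28) × 30 + 15 = 467055.
Minute boundaries passed: 259; those not divisible by 10: 259 − 25 = 234; dropped labels = 2 × 234 = 468.
Actual frame index = 467055 − 468 = 466587.

466587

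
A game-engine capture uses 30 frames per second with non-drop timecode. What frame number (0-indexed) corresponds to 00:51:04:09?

Total seconds to the label: (0 × 3600 + 51 × 60 + 4) = 3064.
Frame index = 3064 × 30 + 9 = 91929.

frame 91929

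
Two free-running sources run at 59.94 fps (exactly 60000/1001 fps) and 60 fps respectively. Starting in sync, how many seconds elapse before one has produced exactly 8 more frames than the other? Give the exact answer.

2002/15 seconds

The gap grows by |60 − 60000/1001| = 60/1001 frames per second.
Time for a 8-frame gap: 8 ÷ (60/1001) = 2002/15 s.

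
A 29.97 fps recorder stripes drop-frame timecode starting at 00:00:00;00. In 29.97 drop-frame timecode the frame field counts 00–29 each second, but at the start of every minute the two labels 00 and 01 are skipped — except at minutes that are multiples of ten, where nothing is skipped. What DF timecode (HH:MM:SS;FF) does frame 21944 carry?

Each 10-minute DF block holds 10 × 60 × 30 − 9 × 2 = 17982 frames. 21944 ÷ 17982 → 1 full block, remainder 3962.
Within the partial block the first minute is 1800 frames and each further minute 1798, so 2 further minute boundaries passed. Total skipped labels = 18 × 1 + 2 × 2 = 22.
Non-drop label index = 21944 + 22 = 21966; at 30 labels/s that is 00:12:12:06, i.e. DF 00:12:12;06.

00:12:12;06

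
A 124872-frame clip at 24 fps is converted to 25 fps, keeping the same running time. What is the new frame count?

Target frames = source frames × (target rate / source rate) = 124872 × (25)/(24) = 124872 × 25/24 = 130075.

130075 frames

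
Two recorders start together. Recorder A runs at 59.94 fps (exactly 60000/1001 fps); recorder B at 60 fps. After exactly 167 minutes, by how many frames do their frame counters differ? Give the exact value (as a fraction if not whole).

601200/1001 frames

167 min = 10020 s.
A emits 60000/1001 × 10020 = 601200000/1001 frames; B emits 60 × 10020 = 601200.
Difference = 601200/1001 frames (≈ 600.5994); B is ahead of A.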